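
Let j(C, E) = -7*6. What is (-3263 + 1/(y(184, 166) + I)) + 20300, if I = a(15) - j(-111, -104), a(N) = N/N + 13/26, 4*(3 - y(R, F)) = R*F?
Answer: 258604621/15179 ≈ 17037.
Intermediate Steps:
j(C, E) = -42
y(R, F) = 3 - F*R/4 (y(R, F) = 3 - R*F/4 = 3 - F*R/4)
a(N) = 3/2 (a(N) = 1 + 13*(1/26) = 1 + 1/2 = 3/2)
I = 87/2 (I = 3/2 - 1*(-42) = 3/2 + 42 = 87/2 ≈ 43.500)
(-3263 + 1/(y(184, 166) + I)) + 20300 = (-3263 + 1/((3 - 1/4*166*184) + 87/2)) + 20300 = (-3263 + 1/((3 - 7636) + 87/2)) + 20300 = (-3263 + 1/(-7633 + 87/2)) + 20300 = (-3263 + 1/(-15179/2)) + 20300 = (-3263 - 2/15179) + 20300 = -49529079/15179 + 20300 = 258604621/15179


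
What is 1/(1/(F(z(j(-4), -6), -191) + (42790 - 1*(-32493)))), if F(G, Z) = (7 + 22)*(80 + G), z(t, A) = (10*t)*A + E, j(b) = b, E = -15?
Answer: 84128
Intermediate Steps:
z(t, A) = -15 + 10*A*t (z(t, A) = (10*t)*A - 15 = 10*A*t - 15 = -15 + 10*A*t)
F(G, Z) = 2320 + 29*G (F(G, Z) = 29*(80 + G) = 2320 + 29*G)
1/(1/(F(z(j(-4), -6), -191) + (42790 - 1*(-32493)))) = 1/(1/((2320 + 29*(-15 + 10*(-6)*(-4))) + (42790 - 1*(-32493)))) = 1/(1/((2320 + 29*(-15 + 240)) + (42790 + 32493))) = 1/(1/((2320 + 29*225) + 75283)) = 1/(1/((2320 + 6525) + 75283)) = 1/(1/(8845 + 75283)) = 1/(1/84128) = 84128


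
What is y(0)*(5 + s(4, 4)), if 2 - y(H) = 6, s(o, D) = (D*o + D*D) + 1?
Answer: -152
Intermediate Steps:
s(o, D) = 1 + D² + D*o (s(o, D) = (D*o + D²) + 1 = (D² + D*o) + 1 = 1 + D² + D*o)
y(H) = -4 (y(H) = 2 - 1*6 = 2 - 6 = -4)
y(0)*(5 + s(4, 4)) = -4*(5 + (1 + 4² + 4*4)) = -4*(5 + (1 + 16 + 16)) = -4*(5 + 33) = -4*38 = -152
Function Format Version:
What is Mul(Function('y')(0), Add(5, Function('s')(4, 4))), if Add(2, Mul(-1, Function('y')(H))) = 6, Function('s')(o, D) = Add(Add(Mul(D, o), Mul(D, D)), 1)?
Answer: -152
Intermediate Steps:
Function('s')(o, D) = Add(1, Pow(D, 2), Mul(D, o)) (Function('s')(o, D) = Add(Add(Mul(D, o), Pow(D, 2)), 1) = Add(Add(Pow(D, 2), Mul(D, o)), 1) = Add(1, Pow(D, 2), Mul(D, o)))
Function('y')(H) = -4 (Function('y')(H) = Add(2, Mul(-1, 6)) = Add(2, -6) = -4)
Mul(Function('y')(0), Add(5, Function('s')(4, 4))) = Mul(-4, Add(5, Add(1, Pow(4, 2), Mul(4, 4)))) = Mul(-4, Add(5, Add(1, 16, 16))) = Mul(-4, Add(5, 33)) = Mul(-4, 38) = -152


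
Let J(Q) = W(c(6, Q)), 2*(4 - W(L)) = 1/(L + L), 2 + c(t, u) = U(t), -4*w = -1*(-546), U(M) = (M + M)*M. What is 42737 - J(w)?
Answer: 11965241/280 ≈ 42733.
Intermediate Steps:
U(M) = 2*M² (U(M) = (2*M)*M = 2*M²)
w = -273/2 (w = -(-1)*(-546)/4 = -¼*546 = -273/2 ≈ -136.50)
c(t, u) = -2 + 2*t²
W(L) = 4 - 1/(4*L) (W(L) = 4 - 1/(2*(L + L)) = 4 - 1/(2*L)/2 = 4 - 1/(4*L))
J(Q) = 1119/280 (J(Q) = 4 - 1/(4*(-2 + 2*6²)) = 4 - 1/(4*(-2 + 2*36)) = 4 - 1/(4*(-2 + 72)) = 4 - ¼/70 = 4 - ¼*1/70 = 4 - 1/280 = 1119/280)
42737 - J(w) = 42737 - 1*1119/280 = 42737 - 1119/280 = 11965241/280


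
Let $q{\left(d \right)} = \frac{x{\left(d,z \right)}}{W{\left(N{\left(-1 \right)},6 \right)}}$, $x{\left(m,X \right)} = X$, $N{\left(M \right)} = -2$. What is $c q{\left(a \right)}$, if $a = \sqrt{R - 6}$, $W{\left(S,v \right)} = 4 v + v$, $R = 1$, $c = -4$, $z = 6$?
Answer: $- \frac{4}{5} \approx -0.8$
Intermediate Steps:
$W{\left(S,v \right)} = 5 v$
$a = i \sqrt{5}$ ($a = \sqrt{1 - 6} = \sqrt{-5} = i \sqrt{5} \approx 2.2361 i$)
$q{\left(d \right)} = \frac{1}{5}$ ($q{\left(d \right)} = \frac{6}{5 \cdot 6} = \frac{6}{30} = 6 \cdot \frac{1}{30} = \frac{1}{5}$)
$c q{\left(a \right)} = \left(-4\right) \frac{1}{5} = - \frac{4}{5}$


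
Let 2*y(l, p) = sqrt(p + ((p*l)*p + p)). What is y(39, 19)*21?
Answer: 21*sqrt(14117)/2 ≈ 1247.6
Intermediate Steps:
y(l, p) = sqrt(2*p + l*p**2)/2 (y(l, p) = sqrt(p + ((p*l)*p + p))/2 = sqrt(p + ((l*p)*p + p))/2 = sqrt(p + (l*p**2 + p))/2 = sqrt(p + (p + l*p**2))/2 = sqrt(2*p + l*p**2)/2)
y(39, 19)*21 = (sqrt(19*(2 + 39*19))/2)*21 = (sqrt(19*(2 + 741))/2)*21 = (sqrt(19*743)/2)*21 = (sqrt(14117)/2)*21 = 21*sqrt(14117)/2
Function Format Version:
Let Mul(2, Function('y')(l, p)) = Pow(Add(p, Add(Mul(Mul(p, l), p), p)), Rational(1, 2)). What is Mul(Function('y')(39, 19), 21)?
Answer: Mul(Rational(21, 2), Pow(14117, Rational(1, 2))) ≈ 1247.6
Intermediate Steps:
Function('y')(l, p) = Mul(Rational(1, 2), Pow(Add(Mul(2, p), Mul(l, Pow(p, 2))), Rational(1, 2))) (Function('y')(l, p) = Mul(Rational(1, 2), Pow(Add(p, Add(Mul(Mul(p, l), p), p)), Rational(1, 2))) = Mul(Rational(1, 2), Pow(Add(p, Add(Mul(Mul(l, p), p), p)), Rational(1, 2))) = Mul(Rational(1, 2), Pow(Add(p, Add(Mul(l, Pow(p, 2)), p)), Rational(1, 2))) = Mul(Rational(1, 2), Pow(Add(p, Add(p, Mul(l, Pow(p, 2)))), Rational(1, 2))) = Mul(Rational(1, 2), Pow(Add(Mul(2, p), Mul(l, Pow(p, 2))), Rational(1, 2))))
Mul(Function('y')(39, 19), 21) = Mul(Mul(Rational(1, 2), Pow(Mul(19, Add(2, Mul(39, 19))), Rational(1, 2))), 21) = Mul(Mul(Rational(1, 2), Pow(Mul(19, Add(2, 741)), Rational(1, 2))), 21) = Mul(Mul(Rational(1, 2), Pow(Mul(19, 743), Rational(1, 2))), 21) = Mul(Mul(Rational(1, 2), Pow(14117, Rational(1, 2))), 21) = Mul(Rational(21, 2), Pow(14117, Rational(1, 2)))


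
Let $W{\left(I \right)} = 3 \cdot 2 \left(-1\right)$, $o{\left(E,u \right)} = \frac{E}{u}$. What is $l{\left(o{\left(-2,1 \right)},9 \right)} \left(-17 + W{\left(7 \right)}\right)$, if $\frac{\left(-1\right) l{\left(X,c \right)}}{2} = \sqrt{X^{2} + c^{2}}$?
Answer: $46 \sqrt{85} \approx 424.1$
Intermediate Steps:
$l{\left(X,c \right)} = - 2 \sqrt{X^{2} + c^{2}}$
$W{\left(I \right)} = -6$ ($W{\left(I \right)} = 6 \left(-1\right) = -6$)
$l{\left(o{\left(-2,1 \right)},9 \right)} \left(-17 + W{\left(7 \right)}\right) = - 2 \sqrt{\left(- \frac{2}{1}\right)^{2} + 9^{2}} \left(-17 - 6\right) = - 2 \sqrt{\left(\left(-2\right) 1\right)^{2} + 81} \left(-23\right) = - 2 \sqrt{\left(-2\right)^{2} + 81} \left(-23\right) = - 2 \sqrt{4 + 81} \left(-23\right) = - 2 \sqrt{85} \left(-23\right) = 46 \sqrt{85}$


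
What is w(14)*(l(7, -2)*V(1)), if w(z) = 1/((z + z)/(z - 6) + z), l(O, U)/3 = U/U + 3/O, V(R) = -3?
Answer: -36/49 ≈ -0.73469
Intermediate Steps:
l(O, U) = 3 + 9/O (l(O, U) = 3*(U/U + 3/O) = 3*(1 + 3/O) = 3 + 9/O)
w(z) = 1/(z + 2*z/(-6 + z)) (w(z) = 1/((2*z)/(-6 + z) + z) = 1/(2*z/(-6 + z) + z) = 1/(z + 2*z/(-6 + z)))
w(14)*(l(7, -2)*V(1)) = ((-6 + 14)/(14*(-4 + 14)))*((3 + 9/7)*(-3)) = ((1/14)*8/10)*((3 + 9*(1/7))*(-3)) = ((1/14)*(1/10)*8)*((3 + 9/7)*(-3)) = 2*((30/7)*(-3))/35 = (2/35)*(-90/7) = -36/49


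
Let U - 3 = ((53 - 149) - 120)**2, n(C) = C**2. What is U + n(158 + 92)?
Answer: 109159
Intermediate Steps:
U = 46659 (U = 3 + ((53 - 149) - 120)**2 = 3 + (-96 - 120)**2 = 3 + (-216)**2 = 3 + 46656 = 46659)
U + n(158 + 92) = 46659 + (158 + 92)**2 = 46659 + 250**2 = 46659 + 62500 = 109159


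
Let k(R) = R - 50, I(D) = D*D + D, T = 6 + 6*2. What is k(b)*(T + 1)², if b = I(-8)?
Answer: 2166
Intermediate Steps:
T = 18 (T = 6 + 12 = 18)
I(D) = D + D² (I(D) = D² + D = D + D²)
b = 56 (b = -8*(1 - 8) = -8*(-7) = 56)
k(R) = -50 + R
k(b)*(T + 1)² = (-50 + 56)*(18 + 1)² = 6*19² = 6*361 = 2166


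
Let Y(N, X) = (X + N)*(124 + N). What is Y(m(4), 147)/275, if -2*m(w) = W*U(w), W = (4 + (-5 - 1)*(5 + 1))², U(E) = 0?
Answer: 18228/275 ≈ 66.284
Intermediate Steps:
W = 1024 (W = (4 - 6*6)² = (4 - 36)² = (-32)² = 1024)
m(w) = 0 (m(w) = -512*0 = -½*0 = 0)
Y(N, X) = (124 + N)*(N + X) (Y(N, X) = (N + X)*(124 + N) = (124 + N)*(N + X))
Y(m(4), 147)/275 = (0² + 124*0 + 124*147 + 0*147)/275 = (0 + 0 + 18228 + 0)*(1/275) = 18228*(1/275) = 18228/275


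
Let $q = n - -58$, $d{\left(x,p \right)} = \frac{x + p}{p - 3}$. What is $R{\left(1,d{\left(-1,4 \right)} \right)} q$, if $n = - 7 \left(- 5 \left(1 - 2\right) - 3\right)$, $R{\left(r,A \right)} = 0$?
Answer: $0$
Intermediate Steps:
$d{\left(x,p \right)} = \frac{p + x}{-3 + p}$
$n = -14$ ($n = - 7 \left(\left(-5\right) \left(-1\right) - 3\right) = - 7 \left(5 - 3\right) = \left(-7\right) 2 = -14$)
$q = 44$ ($q = -14 - -58 = -14 + 58 = 44$)
$R{\left(1,d{\left(-1,4 \right)} \right)} q = 0 \cdot 44 = 0$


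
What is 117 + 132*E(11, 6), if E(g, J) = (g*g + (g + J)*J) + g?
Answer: 31005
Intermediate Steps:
E(g, J) = g + g² + J*(J + g) (E(g, J) = (g² + (J + g)*J) + g = (g² + J*(J + g)) + g = g + g² + J*(J + g))
117 + 132*E(11, 6) = 117 + 132*(11 + 6² + 11² + 6*11) = 117 + 132*(11 + 36 + 121 + 66) = 117 + 132*234 = 117 + 30888 = 31005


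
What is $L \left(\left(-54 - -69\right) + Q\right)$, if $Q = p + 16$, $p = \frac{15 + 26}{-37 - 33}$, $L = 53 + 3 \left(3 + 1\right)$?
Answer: $\frac{27677}{14} \approx 1976.9$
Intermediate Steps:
$L = 65$ ($L = 53 + 3 \cdot 4 = 53 + 12 = 65$)
$p = - \frac{41}{70}$ ($p = \frac{41}{-70} = 41 \left(- \frac{1}{70}\right) = - \frac{41}{70} \approx -0.58571$)
$Q = \frac{1079}{70}$ ($Q = - \frac{41}{70} + 16 = \frac{1079}{70} \approx 15.414$)
$L \left(\left(-54 - -69\right) + Q\right) = 65 \left(\left(-54 - -69\right) + \frac{1079}{70}\right) = 65 \left(\left(-54 + 69\right) + \frac{1079}{70}\right) = 65 \left(15 + \frac{1079}{70}\right) = 65 \cdot \frac{2129}{70} = \frac{27677}{14}$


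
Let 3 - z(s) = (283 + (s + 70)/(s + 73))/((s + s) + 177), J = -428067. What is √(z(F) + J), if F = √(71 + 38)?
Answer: √(-5624353625 - 138264956*√109)/√(13139 + 323*√109) ≈ 654.27*I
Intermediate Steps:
F = √109 ≈ 10.440
z(s) = 3 - (283 + (70 + s)/(73 + s))/(177 + 2*s) (z(s) = 3 - (283 + (s + 70)/(s + 73))/((s + s) + 177) = 3 - (283 + (70 + s)/(73 + s))/(2*s + 177) = 3 - (283 + (70 + s)/(73 + s))/(177 + 2*s))
√(z(F) + J) = √((18034 + 6*(√109)² + 685*√109)/(12921 + 2*(√109)² + 323*√109) - 428067) = √((18034 + 6*109 + 685*√109)/(12921 + 2*109 + 323*√109) - 428067) = √((18034 + 654 + 685*√109)/(12921 + 218 + 323*√109) - 428067) = √((18688 + 685*√109)/(13139 + 323*√109) - 428067) = √(-428067 + (18688 + 685*√109)/(13139 + 323*√109))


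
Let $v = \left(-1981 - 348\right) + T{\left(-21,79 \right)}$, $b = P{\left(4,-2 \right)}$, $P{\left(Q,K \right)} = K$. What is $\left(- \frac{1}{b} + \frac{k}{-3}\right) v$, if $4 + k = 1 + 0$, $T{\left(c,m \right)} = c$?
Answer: $-3525$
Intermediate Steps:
$b = -2$
$v = -2350$ ($v = \left(-1981 - 348\right) - 21 = -2329 - 21 = -2350$)
$k = -3$ ($k = -4 + \left(1 + 0\right) = -4 + 1 = -3$)
$\left(- \frac{1}{b} + \frac{k}{-3}\right) v = \left(- \frac{1}{-2} - \frac{3}{-3}\right) \left(-2350\right) = \left(\left(-1\right) \left(- \frac{1}{2}\right) - -1\right) \left(-2350\right) = \left(\frac{1}{2} + 1\right) \left(-2350\right) = \frac{3}{2} \left(-2350\right) = -3525$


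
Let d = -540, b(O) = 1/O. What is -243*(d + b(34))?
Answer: 4461237/34 ≈ 1.3121e+5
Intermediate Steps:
-243*(d + b(34)) = -243*(-540 + 1/34) = -243*(-18359/34) = 4461237/34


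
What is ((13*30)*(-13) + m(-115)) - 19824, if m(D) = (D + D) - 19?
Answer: -25143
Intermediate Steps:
m(D) = -19 + 2*D (m(D) = 2*D - 19 = -19 + 2*D)
((13*30)*(-13) + m(-115)) - 19824 = ((13*30)*(-13) + (-19 + 2*(-115))) - 19824 = (390*(-13) + (-19 - 230)) - 19824 = (-5070 - 249) - 19824 = -5319 - 19824 = -25143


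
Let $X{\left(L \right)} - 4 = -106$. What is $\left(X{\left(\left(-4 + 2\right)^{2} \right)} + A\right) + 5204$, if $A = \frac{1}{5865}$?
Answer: $\frac{29923231}{5865} \approx 5102.0$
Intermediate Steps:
$A = \frac{1}{5865} \approx 0.0001705$
$X{\left(L \right)} = -102$ ($X{\left(L \right)} = 4 - 106 = -102$)
$\left(X{\left(\left(-4 + 2\right)^{2} \right)} + A\right) + 5204 = \left(-102 + \frac{1}{5865}\right) + 5204 = - \frac{598229}{5865} + 5204 = \frac{29923231}{5865}$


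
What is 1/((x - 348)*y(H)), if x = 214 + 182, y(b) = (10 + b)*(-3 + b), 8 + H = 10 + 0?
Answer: -1/576 ≈ -0.0017361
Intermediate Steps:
H = 2 (H = -8 + (10 + 0) = -8 + 10 = 2)
y(b) = (-3 + b)*(10 + b)
x = 396
1/((x - 348)*y(H)) = 1/((396 - 348)*(-30 + 2**2 + 7*2)) = 1/(48*(-30 + 4 + 14)) = 1/(48*(-12)) = 1/(-576) = -1/576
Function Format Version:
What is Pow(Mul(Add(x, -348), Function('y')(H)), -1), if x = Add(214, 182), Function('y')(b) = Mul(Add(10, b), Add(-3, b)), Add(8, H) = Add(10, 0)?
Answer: Rational(-1, 576) ≈ -0.0017361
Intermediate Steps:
H = 2 (H = Add(-8, Add(10, 0)) = Add(-8, 10) = 2)
Function('y')(b) = Mul(Add(-3, b), Add(10, b))
x = 396
Pow(Mul(Add(x, -348), Function('y')(H)), -1) = Pow(Mul(Add(396, -348), Add(-30, Pow(2, 2), Mul(7, 2))), -1) = Pow(Mul(48, Add(-30, 4, 14)), -1) = Pow(Mul(48, -12), -1) = Pow(-576, -1) = Rational(-1, 576)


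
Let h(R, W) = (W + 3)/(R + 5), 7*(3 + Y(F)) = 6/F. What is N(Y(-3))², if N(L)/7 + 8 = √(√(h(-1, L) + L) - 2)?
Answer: (112 - √14*√(-28 + I*√658))²/4 ≈ 2570.1 - 1113.7*I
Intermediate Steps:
Y(F) = -3 + 6/(7*F) (Y(F) = -3 + (6/F)/7 = -3 + 6/(7*F))
h(R, W) = (3 + W)/(5 + R)
N(L) = -56 + 7*√(-2 + √(¾ + 5*L/4)) (N(L) = -56 + 7*√(√((3 + L)/(5 - 1) + L) - 2) = -56 + 7*√(√((3 + L)/4 + L) - 2) = -56 + 7*√(√((¾ + L/4) + L) - 2) = -56 + 7*√(√(¾ + 5*L/4) - 2) = -56 + 7*√(-2 + √(¾ + 5*L/4)))
N(Y(-3))² = (-56 + 7*√(-8 + 2*√(3 + 5*(-3 + (6/7)/(-3))))/2)² = (-56 + 7*√(-8 + 2*√(3 + 5*(-3 + (6/7)*(-⅓))))/2)² = (-56 + 7*√(-8 + 2*√(3 + 5*(-3 - 2/7)))/2)² = (-56 + 7*√(-8 + 2*√(3 + 5*(-23/7)))/2)² = (-56 + 7*√(-8 + 2*√(3 - 115/7))/2)² = (-56 + 7*√(-8 + 2*√(-94/7))/2)² = (-56 + 7*√(-8 + 2*(I*√658/7))/2)² = (-56 + 7*√(-8 + 2*I*√658/7)/2)²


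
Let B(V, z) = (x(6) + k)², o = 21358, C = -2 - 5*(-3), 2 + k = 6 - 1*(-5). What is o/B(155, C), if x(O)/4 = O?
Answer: 21358/1089 ≈ 19.612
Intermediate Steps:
k = 9 (k = -2 + (6 - 1*(-5)) = -2 + (6 + 5) = -2 + 11 = 9)
x(O) = 4*O
C = 13 (C = -2 + 15 = 13)
B(V, z) = 1089 (B(V, z) = (4*6 + 9)² = (24 + 9)² = 33² = 1089)
o/B(155, C) = 21358/1089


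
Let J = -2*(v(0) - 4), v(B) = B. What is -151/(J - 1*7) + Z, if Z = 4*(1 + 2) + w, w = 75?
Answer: -64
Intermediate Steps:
J = 8 (J = -2*(0 - 4) = -2*(-4) = 8)
Z = 87 (Z = 4*(1 + 2) + 75 = 4*3 + 75 = 12 + 75 = 87)
-151/(J - 1*7) + Z = -151/(8 - 1*7) + 87 = -151/(8 - 7) + 87 = -151/1 + 87 = -151*1 + 87 = -151 + 87 = -64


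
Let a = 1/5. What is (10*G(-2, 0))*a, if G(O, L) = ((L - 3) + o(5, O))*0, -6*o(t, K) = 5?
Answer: 0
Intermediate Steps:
o(t, K) = -⅚ (o(t, K) = -⅙*5 = -⅚)
G(O, L) = 0 (G(O, L) = ((L - 3) - ⅚)*0 = ((-3 + L) - ⅚)*0 = (-23/6 + L)*0 = 0)
a = ⅕ ≈ 0.20000
(10*G(-2, 0))*a = (10*0)*(⅕) = 0*(⅕) = 0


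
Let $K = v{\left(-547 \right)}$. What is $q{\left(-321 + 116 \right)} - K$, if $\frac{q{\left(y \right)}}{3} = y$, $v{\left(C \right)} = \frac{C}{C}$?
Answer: $-616$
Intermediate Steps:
$v{\left(C \right)} = 1$
$K = 1$
$q{\left(y \right)} = 3 y$
$q{\left(-321 + 116 \right)} - K = 3 \left(-321 + 116\right) - 1 = 3 \left(-205\right) - 1 = -615 - 1 = -616$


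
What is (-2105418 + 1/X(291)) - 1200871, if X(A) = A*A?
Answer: -279979858808/84681 ≈ -3.3063e+6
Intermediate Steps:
X(A) = A²
(-2105418 + 1/X(291)) - 1200871 = (-2105418 + 1/(291²)) - 1200871 = (-2105418 + 1/84681) - 1200871 = -178288901657/84681 - 1200871 = -279979858808/84681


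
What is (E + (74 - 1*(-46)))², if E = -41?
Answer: 6241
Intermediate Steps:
(E + (74 - 1*(-46)))² = (-41 + (74 - 1*(-46)))² = (-41 + (74 + 46))² = (-41 + 120)² = 79² = 6241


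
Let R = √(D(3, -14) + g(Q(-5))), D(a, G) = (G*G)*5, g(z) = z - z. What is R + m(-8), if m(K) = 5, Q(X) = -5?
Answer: 5 + 14*√5 ≈ 36.305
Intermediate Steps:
g(z) = 0
D(a, G) = 5*G² (D(a, G) = G²*5 = 5*G²)
R = 14*√5 (R = √(5*(-14)² + 0) = √(5*196 + 0) = √(980 + 0) = √980 = 14*√5 ≈ 31.305)
R + m(-8) = 14*√5 + 5 = 5 + 14*√5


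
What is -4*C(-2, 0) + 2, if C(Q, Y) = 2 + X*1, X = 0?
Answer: -6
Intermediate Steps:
C(Q, Y) = 2 (C(Q, Y) = 2 + 0*1 = 2 + 0 = 2)
-4*C(-2, 0) + 2 = -4*2 + 2 = -8 + 2 = -6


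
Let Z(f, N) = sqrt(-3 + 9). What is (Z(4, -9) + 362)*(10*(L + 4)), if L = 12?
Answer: 57920 + 160*sqrt(6) ≈ 58312.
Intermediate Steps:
Z(f, N) = sqrt(6)
(Z(4, -9) + 362)*(10*(L + 4)) = (sqrt(6) + 362)*(10*(12 + 4)) = (362 + sqrt(6))*(10*16) = (362 + sqrt(6))*160 = 57920 + 160*sqrt(6)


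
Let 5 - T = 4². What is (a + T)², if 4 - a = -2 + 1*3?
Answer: 64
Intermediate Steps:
T = -11 (T = 5 - 1*4² = 5 - 1*16 = 5 - 16 = -11)
a = 3 (a = 4 - (-2 + 1*3) = 4 - (-2 + 3) = 4 - 1*1 = 4 - 1 = 3)
(a + T)² = (3 - 11)² = (-8)² = 64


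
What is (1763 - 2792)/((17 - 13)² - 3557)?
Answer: 1029/3541 ≈ 0.29060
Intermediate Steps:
(1763 - 2792)/((17 - 13)² - 3557) = -1029/(4² - 3557) = -1029/(16 - 3557) = -1029/(-3541) = -1029*(-1/3541) = 1029/3541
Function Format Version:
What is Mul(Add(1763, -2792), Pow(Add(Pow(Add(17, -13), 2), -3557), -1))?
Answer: Rational(1029, 3541) ≈ 0.29060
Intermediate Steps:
Mul(Add(1763, -2792), Pow(Add(Pow(Add(17, -13), 2), -3557), -1)) = Mul(-1029, Pow(Add(Pow(4, 2), -3557), -1)) = Mul(-1029, Pow(Add(16, -3557), -1)) = Mul(-1029, Pow(-3541, -1)) = Mul(-1029, Rational(-1, 3541)) = Rational(1029, 3541)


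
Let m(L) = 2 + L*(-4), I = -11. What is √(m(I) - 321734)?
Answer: 2*I*√80422 ≈ 567.18*I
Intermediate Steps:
m(L) = 2 - 4*L
√(m(I) - 321734) = √((2 - 4*(-11)) - 321734) = √((2 + 44) - 321734) = √(46 - 321734) = √(-321688) = 2*I*√80422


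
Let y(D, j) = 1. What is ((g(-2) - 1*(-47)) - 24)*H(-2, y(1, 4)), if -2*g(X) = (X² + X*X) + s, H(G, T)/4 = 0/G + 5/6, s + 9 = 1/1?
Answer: 230/3 ≈ 76.667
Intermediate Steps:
s = -8 (s = -9 + 1/1 = -9 + 1*1 = -9 + 1 = -8)
H(G, T) = 10/3 (H(G, T) = 4*(0/G + 5/6) = 4*(0 + 5*(⅙)) = 4*(0 + ⅚) = 4*(⅚) = 10/3)
g(X) = 4 - X² (g(X) = -((X² + X*X) - 8)/2 = -((X² + X²) - 8)/2 = -(2*X² - 8)/2 = -(-8 + 2*X²)/2 = 4 - X²)
((g(-2) - 1*(-47)) - 24)*H(-2, y(1, 4)) = (((4 - 1*(-2)²) - 1*(-47)) - 24)*(10/3) = (((4 - 1*4) + 47) - 24)*(10/3) = (((4 - 4) + 47) - 24)*(10/3) = ((0 + 47) - 24)*(10/3) = (47 - 24)*(10/3) = 23*(10/3) = 230/3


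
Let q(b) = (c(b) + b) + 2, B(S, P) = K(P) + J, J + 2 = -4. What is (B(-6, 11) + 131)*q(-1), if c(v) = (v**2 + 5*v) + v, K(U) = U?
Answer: -544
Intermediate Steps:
J = -6 (J = -2 - 4 = -6)
c(v) = v**2 + 6*v
B(S, P) = -6 + P (B(S, P) = P - 6 = -6 + P)
q(b) = 2 + b + b*(6 + b) (q(b) = (b*(6 + b) + b) + 2 = (b + b*(6 + b)) + 2 = 2 + b + b*(6 + b))
(B(-6, 11) + 131)*q(-1) = ((-6 + 11) + 131)*(2 - 1 - (6 - 1)) = (5 + 131)*(2 - 1 - 1*5) = 136*(2 - 1 - 5) = 136*(-4) = -544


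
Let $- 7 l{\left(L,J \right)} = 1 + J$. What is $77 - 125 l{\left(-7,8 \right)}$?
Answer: $\frac{1664}{7} \approx 237.71$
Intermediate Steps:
$l{\left(L,J \right)} = - \frac{1}{7} - \frac{J}{7}$ ($l{\left(L,J \right)} = - \frac{1 + J}{7} = - \frac{1}{7} - \frac{J}{7}$)
$77 - 125 l{\left(-7,8 \right)} = 77 - 125 \left(- \frac{1}{7} - \frac{8}{7}\right) = 77 - - \frac{1125}{7} = 77 + \frac{1125}{7} = \frac{1664}{7}$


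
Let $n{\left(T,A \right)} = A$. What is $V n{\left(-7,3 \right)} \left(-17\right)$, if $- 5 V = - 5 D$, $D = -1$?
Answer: $51$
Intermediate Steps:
$V = -1$ ($V = - \frac{\left(-5\right) \left(-1\right)}{5} = \left(- \frac{1}{5}\right) 5 = -1$)
$V n{\left(-7,3 \right)} \left(-17\right) = \left(-1\right) 3 \left(-17\right) = \left(-3\right) \left(-17\right) = 51$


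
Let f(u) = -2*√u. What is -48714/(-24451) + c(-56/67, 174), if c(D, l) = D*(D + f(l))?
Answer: 295355482/109760539 + 112*√174/67 ≈ 24.741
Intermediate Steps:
c(D, l) = D*(D - 2*√l)
-48714/(-24451) + c(-56/67, 174) = -48714/(-24451) + (-56/67)*(-56/67 - 2*√174) = -48714*(-1/24451) + (-56*1/67)*(-56*1/67 - 2*√174) = 48714/24451 - 56*(-56/67 - 2*√174)/67 = 48714/24451 + (3136/4489 + 112*√174/67) = 295355482/109760539 + 112*√174/67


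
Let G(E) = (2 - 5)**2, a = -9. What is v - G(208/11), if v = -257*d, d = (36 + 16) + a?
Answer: -11060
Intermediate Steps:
d = 43 (d = (36 + 16) - 9 = 52 - 9 = 43)
G(E) = 9 (G(E) = (-3)**2 = 9)
v = -11051 (v = -257*43 = -11051)
v - G(208/11) = -11051 - 1*9 = -11051 - 9 = -11060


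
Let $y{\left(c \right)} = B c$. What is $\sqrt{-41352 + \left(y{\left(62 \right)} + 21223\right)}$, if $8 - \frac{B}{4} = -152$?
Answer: $7 \sqrt{399} \approx 139.82$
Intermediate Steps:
$B = 640$ ($B = 32 - -608 = 32 + 608 = 640$)
$y{\left(c \right)} = 640 c$
$\sqrt{-41352 + \left(y{\left(62 \right)} + 21223\right)} = \sqrt{-41352 + \left(640 \cdot 62 + 21223\right)} = \sqrt{-41352 + \left(39680 + 21223\right)} = \sqrt{-41352 + 60903} = \sqrt{19551} = 7 \sqrt{399}$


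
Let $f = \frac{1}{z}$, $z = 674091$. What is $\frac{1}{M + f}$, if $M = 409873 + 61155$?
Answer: $\frac{674091}{317515735549} \approx 2.123 \cdot 10^{-6}$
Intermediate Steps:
$f = \frac{1}{674091} \approx 1.4835 \cdot 10^{-6}$
$M = 471028$
$\frac{1}{M + f} = \frac{1}{471028 + \frac{1}{674091}} = \frac{1}{\frac{317515735549}{674091}} = \frac{674091}{317515735549}$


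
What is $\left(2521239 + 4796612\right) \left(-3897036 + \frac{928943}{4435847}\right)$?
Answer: $- \frac{126501162069854020199}{4435847} \approx -2.8518 \cdot 10^{13}$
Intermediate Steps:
$\left(2521239 + 4796612\right) \left(-3897036 + \frac{928943}{4435847}\right) = 7317851 \left(-3897036 + 928943 \cdot \frac{1}{4435847}\right) = 7317851 \left(-3897036 + \frac{928943}{4435847}\right) = 7317851 \left(- \frac{17286654520549}{4435847}\right) = - \frac{126501162069854020199}{4435847}$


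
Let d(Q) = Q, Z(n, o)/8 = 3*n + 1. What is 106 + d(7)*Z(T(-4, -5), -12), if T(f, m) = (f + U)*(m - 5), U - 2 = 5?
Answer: -4878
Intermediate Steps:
U = 7 (U = 2 + 5 = 7)
T(f, m) = (-5 + m)*(7 + f) (T(f, m) = (f + 7)*(m - 5) = (7 + f)*(-5 + m) = (-5 + m)*(7 + f))
Z(n, o) = 8 + 24*n (Z(n, o) = 8*(3*n + 1) = 8*(1 + 3*n) = 8 + 24*n)
106 + d(7)*Z(T(-4, -5), -12) = 106 + 7*(8 + 24*(-35 - 5*(-4) + 7*(-5) - 4*(-5))) = 106 + 7*(8 + 24*(-35 + 20 - 35 + 20)) = 106 + 7*(8 + 24*(-30)) = 106 + 7*(8 - 720) = 106 + 7*(-712) = 106 - 4984 = -4878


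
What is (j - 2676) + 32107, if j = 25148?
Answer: 54579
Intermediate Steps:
(j - 2676) + 32107 = (25148 - 2676) + 32107 = 22472 + 32107 = 54579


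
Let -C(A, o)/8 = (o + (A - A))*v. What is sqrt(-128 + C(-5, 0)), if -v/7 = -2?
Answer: 8*I*sqrt(2) ≈ 11.314*I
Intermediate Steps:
v = 14 (v = -7*(-2) = 14)
C(A, o) = -112*o (C(A, o) = -8*(o + (A - A))*14 = -8*(o + 0)*14 = -8*o*14 = -112*o)
sqrt(-128 + C(-5, 0)) = sqrt(-128 - 112*0) = sqrt(-128 + 0) = sqrt(-128) = 8*I*sqrt(2)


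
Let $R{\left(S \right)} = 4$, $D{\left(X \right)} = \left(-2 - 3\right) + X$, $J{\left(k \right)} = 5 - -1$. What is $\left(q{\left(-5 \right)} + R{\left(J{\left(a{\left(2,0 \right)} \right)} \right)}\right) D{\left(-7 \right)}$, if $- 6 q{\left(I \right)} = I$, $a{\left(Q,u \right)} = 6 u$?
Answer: $-58$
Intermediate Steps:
$J{\left(k \right)} = 6$ ($J{\left(k \right)} = 5 + 1 = 6$)
$D{\left(X \right)} = -5 + X$
$q{\left(I \right)} = - \frac{I}{6}$
$\left(q{\left(-5 \right)} + R{\left(J{\left(a{\left(2,0 \right)} \right)} \right)}\right) D{\left(-7 \right)} = \left(\left(- \frac{1}{6}\right) \left(-5\right) + 4\right) \left(-5 - 7\right) = \left(\frac{5}{6} + 4\right) \left(-12\right) = \frac{29}{6} \left(-12\right) = -58$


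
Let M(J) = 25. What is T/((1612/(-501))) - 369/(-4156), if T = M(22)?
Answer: -3216192/418717 ≈ -7.6811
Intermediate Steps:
T = 25
T/((1612/(-501))) - 369/(-4156) = 25/((1612/(-501))) - 369/(-4156) = 25/((1612*(-1/501))) - 369*(-1/4156) = 25/(-1612/501) + 369/4156 = 25*(-501/1612) + 369/4156 = -12525/1612 + 369/4156 = -3216192/418717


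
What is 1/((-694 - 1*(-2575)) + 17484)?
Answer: 1/19365 ≈ 5.1640e-5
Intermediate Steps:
1/((-694 - 1*(-2575)) + 17484) = 1/((-694 + 2575) + 17484) = 1/(1881 + 17484) = 1/19365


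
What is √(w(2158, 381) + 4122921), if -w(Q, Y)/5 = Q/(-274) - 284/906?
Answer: √15879867149556546/62061 ≈ 2030.5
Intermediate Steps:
w(Q, Y) = 710/453 + 5*Q/274 (w(Q, Y) = -5*(Q/(-274) - 284/906) = -5*(Q*(-1/274) - 284*1/906) = -5*(-Q/274 - 142/453) = -5*(-142/453 - Q/274) = 710/453 + 5*Q/274)
√(w(2158, 381) + 4122921) = √((710/453 + (5/274)*2158) + 4122921) = √((710/453 + 5395/137) + 4122921) = √(2541205/62061 + 4122921) = √(255875141386/62061) = √15879867149556546/62061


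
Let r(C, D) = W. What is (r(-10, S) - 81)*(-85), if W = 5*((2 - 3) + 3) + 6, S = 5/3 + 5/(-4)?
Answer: 5525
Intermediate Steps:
S = 5/12 (S = 5*(⅓) + 5*(-¼) = 5/3 - 5/4 = 5/12 ≈ 0.41667)
W = 16 (W = 5*(-1 + 3) + 6 = 5*2 + 6 = 10 + 6 = 16)
r(C, D) = 16
(r(-10, S) - 81)*(-85) = (16 - 81)*(-85) = -65*(-85) = 5525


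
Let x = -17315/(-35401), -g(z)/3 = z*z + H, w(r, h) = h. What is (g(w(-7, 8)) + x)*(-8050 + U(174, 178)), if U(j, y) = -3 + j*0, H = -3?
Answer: 52030980604/35401 ≈ 1.4698e+6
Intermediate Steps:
g(z) = 9 - 3*z**2 (g(z) = -3*(z*z - 3) = -3*(z**2 - 3) = -3*(-3 + z**2) = 9 - 3*z**2)
x = 17315/35401 (x = -17315*(-1/35401) = 17315/35401 ≈ 0.48911)
U(j, y) = -3 (U(j, y) = -3 + 0 = -3)
(g(w(-7, 8)) + x)*(-8050 + U(174, 178)) = ((9 - 3*8**2) + 17315/35401)*(-8050 - 3) = ((9 - 3*64) + 17315/35401)*(-8053) = ((9 - 192) + 17315/35401)*(-8053) = (-183 + 17315/35401)*(-8053) = -6461068/35401*(-8053) = 52030980604/35401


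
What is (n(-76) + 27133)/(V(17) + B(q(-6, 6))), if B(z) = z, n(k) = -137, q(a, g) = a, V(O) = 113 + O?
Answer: 6749/31 ≈ 217.71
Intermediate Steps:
(n(-76) + 27133)/(V(17) + B(q(-6, 6))) = (-137 + 27133)/((113 + 17) - 6) = 26996/(130 - 6) = 26996/124 = 26996*(1/124) = 6749/31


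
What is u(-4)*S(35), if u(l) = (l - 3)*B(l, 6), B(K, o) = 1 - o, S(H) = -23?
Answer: -805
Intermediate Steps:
u(l) = 15 - 5*l (u(l) = (l - 3)*(1 - 1*6) = (-3 + l)*(1 - 6) = (-3 + l)*(-5) = 15 - 5*l)
u(-4)*S(35) = (15 - 5*(-4))*(-23) = (15 + 20)*(-23) = 35*(-23) = -805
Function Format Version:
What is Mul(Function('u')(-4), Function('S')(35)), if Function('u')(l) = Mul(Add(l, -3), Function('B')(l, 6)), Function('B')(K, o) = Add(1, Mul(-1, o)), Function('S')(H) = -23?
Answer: -805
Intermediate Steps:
Function('u')(l) = Add(15, Mul(-5, l)) (Function('u')(l) = Mul(Add(l, -3), Add(1, Mul(-1, 6))) = Mul(Add(-3, l), Add(1, -6)) = Mul(Add(-3, l), -5) = Add(15, Mul(-5, l)))
Mul(Function('u')(-4), Function('S')(35)) = Mul(Add(15, Mul(-5, -4)), -23) = Mul(Add(15, 20), -23) = Mul(35, -23) = -805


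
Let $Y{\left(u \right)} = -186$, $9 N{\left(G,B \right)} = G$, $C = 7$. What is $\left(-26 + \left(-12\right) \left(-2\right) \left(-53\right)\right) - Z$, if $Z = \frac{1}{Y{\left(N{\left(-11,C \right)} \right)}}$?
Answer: $- \frac{241427}{186} \approx -1298.0$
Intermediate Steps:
$N{\left(G,B \right)} = \frac{G}{9}$
$Z = - \frac{1}{186}$ ($Z = \frac{1}{-186} = - \frac{1}{186} \approx -0.0053763$)
$\left(-26 + \left(-12\right) \left(-2\right) \left(-53\right)\right) - Z = \left(-26 + \left(-12\right) \left(-2\right) \left(-53\right)\right) - - \frac{1}{186} = \left(-26 + 24 \left(-53\right)\right) + \frac{1}{186} = \left(-26 - 1272\right) + \frac{1}{186} = -1298 + \frac{1}{186} = - \frac{241427}{186}$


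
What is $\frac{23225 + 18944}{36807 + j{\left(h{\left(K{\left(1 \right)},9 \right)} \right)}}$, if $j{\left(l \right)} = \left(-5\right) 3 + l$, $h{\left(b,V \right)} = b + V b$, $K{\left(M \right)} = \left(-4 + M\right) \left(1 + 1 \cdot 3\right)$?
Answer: $\frac{42169}{36672} \approx 1.1499$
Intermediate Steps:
$K{\left(M \right)} = -16 + 4 M$ ($K{\left(M \right)} = \left(-4 + M\right) \left(1 + 3\right) = \left(-4 + M\right) 4 = -16 + 4 M$)
$j{\left(l \right)} = -15 + l$
$\frac{23225 + 18944}{36807 + j{\left(h{\left(K{\left(1 \right)},9 \right)} \right)}} = \frac{23225 + 18944}{36807 + \left(-15 + \left(-16 + 4 \cdot 1\right) \left(1 + 9\right)\right)} = \frac{42169}{36807 + \left(-15 + \left(-16 + 4\right) 10\right)} = \frac{42169}{36807 - 135} = \frac{42169}{36672}$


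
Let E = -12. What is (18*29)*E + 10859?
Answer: 4595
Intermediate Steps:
(18*29)*E + 10859 = (18*29)*(-12) + 10859 = 522*(-12) + 10859 = -6264 + 10859 = 4595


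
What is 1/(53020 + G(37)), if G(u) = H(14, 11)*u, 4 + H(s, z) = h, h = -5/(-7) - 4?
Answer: 7/369253 ≈ 1.8957e-5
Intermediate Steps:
h = -23/7 (h = -5*(-1/7) - 4 = 5/7 - 4 = -23/7 ≈ -3.2857)
H(s, z) = -51/7 (H(s, z) = -4 - 23/7 = -51/7)
G(u) = -51*u/7
1/(53020 + G(37)) = 1/(53020 - 51/7*37) = 1/(53020 - 1887/7) = 1/(369253/7) = 7/369253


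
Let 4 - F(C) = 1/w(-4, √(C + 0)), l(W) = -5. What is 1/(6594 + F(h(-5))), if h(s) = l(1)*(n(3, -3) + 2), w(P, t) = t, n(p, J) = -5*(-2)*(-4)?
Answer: 1253620/8271384759 + √190/8271384759 ≈ 0.00015156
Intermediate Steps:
n(p, J) = -40 (n(p, J) = 10*(-4) = -40)
h(s) = 190 (h(s) = -5*(-40 + 2) = -5*(-38) = 190)
F(C) = 4 - 1/√C (F(C) = 4 - 1/(√(C + 0)) = 4 - 1/(√C) = 4 - 1/√C)
1/(6594 + F(h(-5))) = 1/(6594 + (4 - 1/√190)) = 1/(6594 + (4 - √190/190)) = 1/(6598 - √190/190)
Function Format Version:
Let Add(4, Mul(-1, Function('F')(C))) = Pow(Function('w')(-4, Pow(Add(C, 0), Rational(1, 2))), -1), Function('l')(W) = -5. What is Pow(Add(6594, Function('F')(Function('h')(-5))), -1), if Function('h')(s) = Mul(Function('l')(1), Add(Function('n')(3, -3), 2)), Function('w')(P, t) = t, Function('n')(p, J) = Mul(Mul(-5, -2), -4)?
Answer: Add(Rational(1253620, 8271384759), Mul(Rational(1, 8271384759), Pow(190, Rational(1, 2)))) ≈ 0.00015156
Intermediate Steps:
Function('n')(p, J) = -40 (Function('n')(p, J) = Mul(10, -4) = -40)
Function('h')(s) = 190 (Function('h')(s) = Mul(-5, Add(-40, 2)) = Mul(-5, -38) = 190)
Function('F')(C) = Add(4, Mul(-1, Pow(C, Rational(-1, 2)))) (Function('F')(C) = Add(4, Mul(-1, Pow(Pow(Add(C, 0), Rational(1, 2)), -1))) = Add(4, Mul(-1, Pow(Pow(C, Rational(1, 2)), -1))) = Add(4, Mul(-1, Pow(C, Rational(-1, 2)))))
Pow(Add(6594, Function('F')(Function('h')(-5))), -1) = Pow(Add(6594, Add(4, Mul(-1, Pow(190, Rational(-1, 2))))), -1) = Pow(Add(6594, Add(4, Mul(-1, Mul(Rational(1, 190), Pow(190, Rational(1, 2)))))), -1) = Pow(Add(6594, Add(4, Mul(Rational(-1, 190), Pow(190, Rational(1, 2))))), -1) = Pow(Add(6598, Mul(Rational(-1, 190), Pow(190, Rational(1, 2)))), -1)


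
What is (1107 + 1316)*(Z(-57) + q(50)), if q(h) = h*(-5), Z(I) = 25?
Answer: -545175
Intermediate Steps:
q(h) = -5*h
(1107 + 1316)*(Z(-57) + q(50)) = (1107 + 1316)*(25 - 5*50) = 2423*(25 - 250) = 2423*(-225) = -545175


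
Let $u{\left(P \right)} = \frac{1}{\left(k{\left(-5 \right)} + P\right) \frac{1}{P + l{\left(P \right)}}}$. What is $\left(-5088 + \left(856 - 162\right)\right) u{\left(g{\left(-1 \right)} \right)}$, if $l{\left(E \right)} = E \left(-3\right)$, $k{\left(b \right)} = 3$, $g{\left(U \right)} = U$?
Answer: $-4394$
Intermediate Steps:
$l{\left(E \right)} = - 3 E$
$u{\left(P \right)} = - \frac{2 P}{3 + P}$ ($u{\left(P \right)} = \frac{1}{\left(3 + P\right) \frac{1}{P - 3 P}} = \frac{1}{\left(3 + P\right) \frac{1}{\left(-2\right) P}} = \frac{1}{\left(3 + P\right) \left(- \frac{1}{2 P}\right)} = \frac{1}{\left(- \frac{1}{2}\right) \frac{1}{P} \left(3 + P\right)} = - \frac{2 P}{3 + P}$)
$\left(-5088 + \left(856 - 162\right)\right) u{\left(g{\left(-1 \right)} \right)} = \left(-5088 + \left(856 - 162\right)\right) \left(\left(-2\right) \left(-1\right) \frac{1}{3 - 1}\right) = \left(-5088 + \left(856 - 162\right)\right) \left(\left(-2\right) \left(-1\right) \frac{1}{2}\right) = \left(-5088 + 694\right) \left(\left(-2\right) \left(-1\right) \frac{1}{2}\right) = \left(-4394\right) 1 = -4394$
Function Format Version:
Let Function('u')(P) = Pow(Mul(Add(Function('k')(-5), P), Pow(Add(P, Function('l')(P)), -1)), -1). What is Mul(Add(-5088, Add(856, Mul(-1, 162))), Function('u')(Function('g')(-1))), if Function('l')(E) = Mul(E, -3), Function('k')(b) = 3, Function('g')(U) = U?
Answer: -4394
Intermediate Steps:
Function('l')(E) = Mul(-3, E)
Function('u')(P) = Mul(-2, P, Pow(Add(3, P), -1)) (Function('u')(P) = Pow(Mul(Add(3, P), Pow(Add(P, Mul(-3, P)), -1)), -1) = Pow(Mul(Add(3, P), Pow(Mul(-2, P), -1)), -1) = Pow(Mul(Add(3, P), Mul(Rational(-1, 2), Pow(P, -1))), -1) = Pow(Mul(Rational(-1, 2), Pow(P, -1), Add(3, P)), -1) = Mul(-2, P, Pow(Add(3, P), -1)))
Mul(Add(-5088, Add(856, Mul(-1, 162))), Function('u')(Function('g')(-1))) = Mul(Add(-5088, Add(856, Mul(-1, 162))), Mul(-2, -1, Pow(Add(3, -1), -1))) = Mul(Add(-5088, Add(856, -162)), Mul(-2, -1, Pow(2, -1))) = Mul(Add(-5088, 694), Mul(-2, -1, Rational(1, 2))) = Mul(-4394, 1) = -4394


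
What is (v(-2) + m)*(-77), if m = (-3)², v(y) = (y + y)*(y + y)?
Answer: -1925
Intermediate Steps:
v(y) = 4*y² (v(y) = (2*y)*(2*y) = 4*y²)
m = 9
(v(-2) + m)*(-77) = (4*(-2)² + 9)*(-77) = (4*4 + 9)*(-77) = (16 + 9)*(-77) = 25*(-77) = -1925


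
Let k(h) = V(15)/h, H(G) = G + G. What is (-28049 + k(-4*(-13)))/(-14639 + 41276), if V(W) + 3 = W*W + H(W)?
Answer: -364574/346281 ≈ -1.0528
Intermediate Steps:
H(G) = 2*G
V(W) = -3 + W² + 2*W (V(W) = -3 + (W*W + 2*W) = -3 + (W² + 2*W) = -3 + W² + 2*W)
k(h) = 252/h (k(h) = (-3 + 15² + 2*15)/h = (-3 + 225 + 30)/h = 252/h)
(-28049 + k(-4*(-13)))/(-14639 + 41276) = (-28049 + 252/((-4*(-13))))/(-14639 + 41276) = (-28049 + 252/52)/26637 = (-28049 + 252*(1/52))*(1/26637) = (-28049 + 63/13)*(1/26637) = -364574/13*1/26637 = -364574/346281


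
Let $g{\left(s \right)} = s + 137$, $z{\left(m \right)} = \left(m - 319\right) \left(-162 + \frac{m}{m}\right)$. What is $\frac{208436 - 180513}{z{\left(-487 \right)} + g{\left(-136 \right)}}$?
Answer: $\frac{27923}{129767} \approx 0.21518$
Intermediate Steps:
$z{\left(m \right)} = 51359 - 161 m$ ($z{\left(m \right)} = \left(-319 + m\right) \left(-162 + 1\right) = \left(-319 + m\right) \left(-161\right) = 51359 - 161 m$)
$g{\left(s \right)} = 137 + s$
$\frac{208436 - 180513}{z{\left(-487 \right)} + g{\left(-136 \right)}} = \frac{208436 - 180513}{\left(51359 - -78407\right) + \left(137 - 136\right)} = \frac{27923}{\left(51359 + 78407\right) + 1} = \frac{27923}{129766 + 1} = \frac{27923}{129767}$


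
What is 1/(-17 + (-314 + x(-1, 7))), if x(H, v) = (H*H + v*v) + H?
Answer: -1/282 ≈ -0.0035461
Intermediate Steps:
x(H, v) = H + H**2 + v**2 (x(H, v) = (H**2 + v**2) + H = H + H**2 + v**2)
1/(-17 + (-314 + x(-1, 7))) = 1/(-17 + (-314 + (-1 + (-1)**2 + 7**2))) = 1/(-17 + (-314 + (-1 + 1 + 49))) = 1/(-17 + (-314 + 49)) = 1/(-17 - 265) = 1/(-282) = -1/282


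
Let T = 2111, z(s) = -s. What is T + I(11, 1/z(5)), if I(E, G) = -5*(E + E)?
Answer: 2001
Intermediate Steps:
I(E, G) = -10*E
T + I(11, 1/z(5)) = 2111 - 10*11 = 2111 - 110 = 2001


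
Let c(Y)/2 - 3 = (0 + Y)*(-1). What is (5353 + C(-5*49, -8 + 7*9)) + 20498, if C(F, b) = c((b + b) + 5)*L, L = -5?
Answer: 26971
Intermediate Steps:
c(Y) = 6 - 2*Y (c(Y) = 6 + 2*((0 + Y)*(-1)) = 6 + 2*(Y*(-1)) = 6 + 2*(-Y) = 6 - 2*Y)
C(F, b) = 20 + 20*b (C(F, b) = (6 - 2*((b + b) + 5))*(-5) = (6 - 2*(2*b + 5))*(-5) = (6 - 2*(5 + 2*b))*(-5) = (6 + (-10 - 4*b))*(-5) = (-4 - 4*b)*(-5) = 20 + 20*b)
(5353 + C(-5*49, -8 + 7*9)) + 20498 = (5353 + (20 + 20*(-8 + 7*9))) + 20498 = (5353 + (20 + 20*(-8 + 63))) + 20498 = (5353 + (20 + 20*55)) + 20498 = (5353 + (20 + 1100)) + 20498 = (5353 + 1120) + 20498 = 6473 + 20498 = 26971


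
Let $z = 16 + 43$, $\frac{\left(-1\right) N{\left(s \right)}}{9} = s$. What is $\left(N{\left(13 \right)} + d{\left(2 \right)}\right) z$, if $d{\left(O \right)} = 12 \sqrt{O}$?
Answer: $-6903 + 708 \sqrt{2} \approx -5901.7$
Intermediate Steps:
$N{\left(s \right)} = - 9 s$
$z = 59$
$\left(N{\left(13 \right)} + d{\left(2 \right)}\right) z = \left(\left(-9\right) 13 + 12 \sqrt{2}\right) 59 = \left(-117 + 12 \sqrt{2}\right) 59 = -6903 + 708 \sqrt{2}$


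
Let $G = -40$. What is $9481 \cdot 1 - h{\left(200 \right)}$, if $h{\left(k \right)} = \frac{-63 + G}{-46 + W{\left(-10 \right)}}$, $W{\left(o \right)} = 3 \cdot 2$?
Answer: $\frac{379137}{40} \approx 9478.4$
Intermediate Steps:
$W{\left(o \right)} = 6$
$h{\left(k \right)} = \frac{103}{40}$ ($h{\left(k \right)} = \frac{-63 - 40}{-46 + 6} = - \frac{103}{-40} = \left(-103\right) \left(- \frac{1}{40}\right) = \frac{103}{40}$)
$9481 \cdot 1 - h{\left(200 \right)} = 9481 \cdot 1 - \frac{103}{40} = 9481 - \frac{103}{40} = \frac{379137}{40}$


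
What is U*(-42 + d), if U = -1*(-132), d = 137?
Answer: 12540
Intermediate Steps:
U = 132
U*(-42 + d) = 132*(-42 + 137) = 132*95 = 12540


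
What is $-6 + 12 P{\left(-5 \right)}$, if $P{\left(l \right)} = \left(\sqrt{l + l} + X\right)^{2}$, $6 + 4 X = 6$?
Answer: $-126$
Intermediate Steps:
$X = 0$ ($X = - \frac{3}{2} + \frac{1}{4} \cdot 6 = - \frac{3}{2} + \frac{3}{2} = 0$)
$P{\left(l \right)} = 2 l$ ($P{\left(l \right)} = \left(\sqrt{l + l} + 0\right)^{2} = \left(\sqrt{2 l} + 0\right)^{2} = \left(\sqrt{2} \sqrt{l} + 0\right)^{2} = \left(\sqrt{2} \sqrt{l}\right)^{2} = 2 l$)
$-6 + 12 P{\left(-5 \right)} = -6 + 12 \cdot 2 \left(-5\right) = -6 + 12 \left(-10\right) = -6 - 120 = -126$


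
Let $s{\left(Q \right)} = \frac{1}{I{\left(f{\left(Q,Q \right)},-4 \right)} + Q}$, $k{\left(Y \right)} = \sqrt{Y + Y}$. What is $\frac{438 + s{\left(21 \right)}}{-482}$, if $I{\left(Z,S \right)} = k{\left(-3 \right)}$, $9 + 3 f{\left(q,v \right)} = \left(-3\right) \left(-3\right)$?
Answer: $\frac{- 438 \sqrt{6} + 9199 i}{482 \left(\sqrt{6} - 21 i\right)} \approx -0.90881 + 1.1369 \cdot 10^{-5} i$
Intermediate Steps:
$f{\left(q,v \right)} = 0$ ($f{\left(q,v \right)} = -3 + \frac{\left(-3\right) \left(-3\right)}{3} = -3 + \frac{1}{3} \cdot 9 = -3 + 3 = 0$)
$k{\left(Y \right)} = \sqrt{2} \sqrt{Y}$ ($k{\left(Y \right)} = \sqrt{2 Y} = \sqrt{2} \sqrt{Y}$)
$I{\left(Z,S \right)} = i \sqrt{6}$ ($I{\left(Z,S \right)} = \sqrt{2} \sqrt{-3} = \sqrt{2} i \sqrt{3} = i \sqrt{6}$)
$s{\left(Q \right)} = \frac{1}{Q + i \sqrt{6}}$ ($s{\left(Q \right)} = \frac{1}{i \sqrt{6} + Q} = \frac{1}{Q + i \sqrt{6}}$)
$\frac{438 + s{\left(21 \right)}}{-482} = \frac{438 + \frac{1}{21 + i \sqrt{6}}}{-482} = \left(438 + \frac{1}{21 + i \sqrt{6}}\right) \left(- \frac{1}{482}\right) = - \frac{219}{241} - \frac{1}{482 \left(21 + i \sqrt{6}\right)}$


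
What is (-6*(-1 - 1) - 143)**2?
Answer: 17161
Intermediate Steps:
(-6*(-1 - 1) - 143)**2 = (-6*(-2) - 143)**2 = (12 - 143)**2 = (-131)**2 = 17161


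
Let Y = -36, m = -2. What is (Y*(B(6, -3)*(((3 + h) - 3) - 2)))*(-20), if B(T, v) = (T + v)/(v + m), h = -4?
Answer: 2592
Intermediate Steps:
B(T, v) = (T + v)/(-2 + v) (B(T, v) = (T + v)/(v - 2) = (T + v)/(-2 + v))
(Y*(B(6, -3)*(((3 + h) - 3) - 2)))*(-20) = -36*(6 - 3)/(-2 - 3)*(((3 - 4) - 3) - 2)*(-20) = -36*3/(-5)*((-1 - 3) - 2)*(-20) = -36*(-⅕*3)*(-4 - 2)*(-20) = -(-108)*(-6)/5*(-20) = -36*18/5*(-20) = -648/5*(-20) = 2592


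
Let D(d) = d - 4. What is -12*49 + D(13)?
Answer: -579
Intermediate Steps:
D(d) = -4 + d
-12*49 + D(13) = -12*49 + (-4 + 13) = -588 + 9 = -579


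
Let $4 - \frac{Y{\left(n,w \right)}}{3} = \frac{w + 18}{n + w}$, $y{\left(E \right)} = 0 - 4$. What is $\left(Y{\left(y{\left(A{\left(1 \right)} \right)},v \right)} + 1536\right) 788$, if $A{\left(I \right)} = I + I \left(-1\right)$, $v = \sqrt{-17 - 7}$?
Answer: $\frac{6113304}{5} + \frac{13002 i \sqrt{6}}{5} \approx 1.2227 \cdot 10^{6} + 6369.7 i$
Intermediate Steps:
$v = 2 i \sqrt{6}$ ($v = \sqrt{-24} = 2 i \sqrt{6} \approx 4.899 i$)
$A{\left(I \right)} = 0$ ($A{\left(I \right)} = I - I = 0$)
$y{\left(E \right)} = -4$
$Y{\left(n,w \right)} = 12 - \frac{3 \left(18 + w\right)}{n + w}$ ($Y{\left(n,w \right)} = 12 - 3 \frac{w + 18}{n + w} = 12 - 3 \frac{18 + w}{n + w} = 12 - \frac{3 \left(18 + w\right)}{n + w}$)
$\left(Y{\left(y{\left(A{\left(1 \right)} \right)},v \right)} + 1536\right) 788 = \left(\frac{3 \left(-18 + 3 \cdot 2 i \sqrt{6} + 4 \left(-4\right)\right)}{-4 + 2 i \sqrt{6}} + 1536\right) 788 = \left(\frac{3 \left(-18 + 6 i \sqrt{6} - 16\right)}{-4 + 2 i \sqrt{6}} + 1536\right) 788 = \left(\frac{3 \left(-34 + 6 i \sqrt{6}\right)}{-4 + 2 i \sqrt{6}} + 1536\right) 788 = \left(1536 + \frac{3 \left(-34 + 6 i \sqrt{6}\right)}{-4 + 2 i \sqrt{6}}\right) 788 = 1210368 + \frac{2364 \left(-34 + 6 i \sqrt{6}\right)}{-4 + 2 i \sqrt{6}}$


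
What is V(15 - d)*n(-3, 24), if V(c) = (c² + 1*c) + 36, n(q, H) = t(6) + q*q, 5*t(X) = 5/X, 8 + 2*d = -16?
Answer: 7260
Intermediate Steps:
d = -12 (d = -4 + (½)*(-16) = -4 - 8 = -12)
t(X) = 1/X (t(X) = (5/X)/5 = 1/X)
n(q, H) = ⅙ + q² (n(q, H) = 1/6 + q*q = ⅙ + q²)
V(c) = 36 + c + c² (V(c) = (c² + c) + 36 = (c + c²) + 36 = 36 + c + c²)
V(15 - d)*n(-3, 24) = (36 + (15 - 1*(-12)) + (15 - 1*(-12))²)*(⅙ + (-3)²) = (36 + (15 + 12) + (15 + 12)²)*(⅙ + 9) = (36 + 27 + 27²)*(55/6) = (36 + 27 + 729)*(55/6) = 792*(55/6) = 7260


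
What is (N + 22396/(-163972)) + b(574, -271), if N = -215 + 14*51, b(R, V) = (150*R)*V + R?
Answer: -956449788410/40993 ≈ -2.3332e+7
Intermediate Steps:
b(R, V) = R + 150*R*V (b(R, V) = 150*R*V + R = R + 150*R*V)
N = 499 (N = -215 + 714 = 499)
(N + 22396/(-163972)) + b(574, -271) = (499 + 22396/(-163972)) + 574*(1 + 150*(-271)) = (499 + 22396*(-1/163972)) + 574*(1 - 40650) = (499 - 5599/40993) + 574*(-40649) = 20449908/40993 - 23332526 = -956449788410/40993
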